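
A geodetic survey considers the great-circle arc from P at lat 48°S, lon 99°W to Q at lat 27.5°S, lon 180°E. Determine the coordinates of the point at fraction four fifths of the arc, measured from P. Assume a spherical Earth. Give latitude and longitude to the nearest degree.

≈ lat 36°S, lon 168°W

Write both endpoints as unit vectors p₁, p₂ with components (cos φ cos λ, cos φ sin λ, sin φ).
The central angle between the endpoints is δ = arccos(p₁·p₂) ≈ 1.120 rad (64.2°).
Interpolate at f = 4/5 with slerp weights a = sin((1−f)δ)/sin δ ≈ 0.247, b = sin(fδ)/sin δ ≈ 0.867.
p = a·p₁ + b·p₂ ≈ (-0.795, -0.163, -0.584); φ = arcsin(p_z) ≈ -35.73°, λ = atan2(p_y, p_x) ≈ -168.41°.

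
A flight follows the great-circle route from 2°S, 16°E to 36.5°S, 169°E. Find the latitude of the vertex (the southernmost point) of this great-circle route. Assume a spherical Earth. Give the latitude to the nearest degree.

≈ 60°S

The great circle lies in the plane with unit normal n̂ = (p₁ × p₂)/|p₁ × p₂|.
Here n̂_z ≈ +0.507; the vertex latitude is φ_max = arccos|n̂_z| ≈ 59.5°.
Check via Clairaut: cos φ_max = |cos φ₁| · sin C = cos(2.0°)·sin(149.5°) ≈ 0.507, again giving ≈ 59.5°.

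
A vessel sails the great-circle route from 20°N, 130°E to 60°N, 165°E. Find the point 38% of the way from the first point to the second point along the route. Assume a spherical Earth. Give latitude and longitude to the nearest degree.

Convert each endpoint to a unit vector on the sphere (x = cos φ cos λ, y = cos φ sin λ, z = sin φ).
The central angle between the endpoints is δ = arccos(p₁·p₂) ≈ 0.822 rad (47.1°).
Interpolate at f = 0.38 with slerp weights a = sin((1−f)δ)/sin δ ≈ 0.666, b = sin(fδ)/sin δ ≈ 0.419.
p = a·p₁ + b·p₂ ≈ (-0.605, 0.534, 0.591); φ = arcsin(p_z) ≈ 36.23°, λ = atan2(p_y, p_x) ≈ 138.58°.

≈ 36°N, 139°E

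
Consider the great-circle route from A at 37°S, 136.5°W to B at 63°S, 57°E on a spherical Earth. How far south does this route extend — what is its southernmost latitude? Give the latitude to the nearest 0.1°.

The great circle lies in the plane with unit normal n̂ = (p₁ × p₂)/|p₁ × p₂|.
Here n̂_z ≈ -0.086; the vertex latitude is φ_max = arccos|n̂_z| ≈ 85.1°.
Check via Clairaut: cos φ_max = |cos φ₁| · sin C = cos(37.0°)·sin(173.8°) ≈ 0.086, again giving ≈ 85.1°.

≈ 85.1°S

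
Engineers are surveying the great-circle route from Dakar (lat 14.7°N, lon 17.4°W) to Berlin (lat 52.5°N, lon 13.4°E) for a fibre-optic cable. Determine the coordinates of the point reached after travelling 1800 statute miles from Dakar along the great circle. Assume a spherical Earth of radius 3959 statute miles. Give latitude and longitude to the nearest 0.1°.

From cos δ = sin φ₁ sin φ₂ + cos φ₁ cos φ₂ cos Δλ, the central angle is δ ≈ 0.785 rad (45.0°). The total great-circle distance is δ·R ≈ 0.785 × 3959 ≈ 3109 mi, so the target fraction is f = 1800/3109 ≈ 0.579.
Interpolate at f ≈ 0.579 with slerp weights a = sin((1−f)δ)/sin δ ≈ 0.459, b = sin(fδ)/sin δ ≈ 0.621.
p = a·p₁ + b·p₂ ≈ (0.792, -0.045, 0.609); φ = arcsin(p_z) ≈ 37.54°, λ = atan2(p_y, p_x) ≈ -3.27°.

≈ lat 37.5°N, lon 3.3°W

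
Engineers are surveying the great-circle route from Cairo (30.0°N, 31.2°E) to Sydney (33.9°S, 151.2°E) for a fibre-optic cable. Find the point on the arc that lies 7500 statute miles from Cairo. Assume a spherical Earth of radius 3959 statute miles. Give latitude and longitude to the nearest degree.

≈ 27°S, 128°E

Convert each endpoint to a unit vector on the sphere (x = cos φ cos λ, y = cos φ sin λ, z = sin φ).
The central angle between the endpoints is δ = arccos(p₁·p₂) ≈ 2.263 rad (129.7°). The total great-circle distance is δ·R ≈ 2.263 × 3959 ≈ 8959 mi, so the target fraction is f = 7500/8959 ≈ 0.837.
Interpolate at f ≈ 0.837 with slerp weights a = sin((1−f)δ)/sin δ ≈ 0.468, b = sin(fδ)/sin δ ≈ 1.232.
p = a·p₁ + b·p₂ ≈ (-0.549, 0.702, -0.453); φ = arcsin(p_z) ≈ -26.93°, λ = atan2(p_y, p_x) ≈ 128.01°.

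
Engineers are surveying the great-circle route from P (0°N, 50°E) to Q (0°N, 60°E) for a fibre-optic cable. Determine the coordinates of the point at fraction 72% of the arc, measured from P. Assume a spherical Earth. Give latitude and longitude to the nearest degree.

Convert each endpoint to a unit vector on the sphere (x = cos φ cos λ, y = cos φ sin λ, z = sin φ).
The central angle between the endpoints is δ = arccos(p₁·p₂) ≈ 0.175 rad (10.0°).
Interpolate at f = 0.72 with slerp weights a = sin((1−f)δ)/sin δ ≈ 0.281, b = sin(fδ)/sin δ ≈ 0.722.
p = a·p₁ + b·p₂ ≈ (0.542, 0.841, 0.000); φ = arcsin(p_z) ≈ 0.00°, λ = atan2(p_y, p_x) ≈ 57.20°.

≈ (0°N, 57°E)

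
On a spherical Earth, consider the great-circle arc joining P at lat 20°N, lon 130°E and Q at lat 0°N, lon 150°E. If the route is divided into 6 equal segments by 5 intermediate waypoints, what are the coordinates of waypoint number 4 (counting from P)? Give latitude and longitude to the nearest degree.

The haversine formula gives a central angle δ ≈ 0.489 rad (28.0°) between the endpoints.
Interpolate at f = 4/6 with slerp weights a = sin((1−f)δ)/sin δ ≈ 0.345, b = sin(fδ)/sin δ ≈ 0.682.
p = a·p₁ + b·p₂ ≈ (-0.799, 0.590, 0.118); φ = arcsin(p_z) ≈ 6.79°, λ = atan2(p_y, p_x) ≈ 143.58°.

≈ lat 7°N, lon 144°E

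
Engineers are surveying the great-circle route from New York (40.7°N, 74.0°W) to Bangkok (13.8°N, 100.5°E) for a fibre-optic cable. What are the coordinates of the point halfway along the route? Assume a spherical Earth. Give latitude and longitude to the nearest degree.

Convert each endpoint to a unit vector on the sphere (x = cos φ cos λ, y = cos φ sin λ, z = sin φ).
The central angle between the endpoints is δ = arccos(p₁·p₂) ≈ 2.186 rad (125.3°).
Interpolate at f = 1/2 with slerp weights a = sin((1−f)δ)/sin δ ≈ 1.088, b = sin(fδ)/sin δ ≈ 1.088.
p = a·p₁ + b·p₂ ≈ (0.035, 0.246, 0.969); φ = arcsin(p_z) ≈ 75.62°, λ = atan2(p_y, p_x) ≈ 81.95°.

≈ 76°N, 82°E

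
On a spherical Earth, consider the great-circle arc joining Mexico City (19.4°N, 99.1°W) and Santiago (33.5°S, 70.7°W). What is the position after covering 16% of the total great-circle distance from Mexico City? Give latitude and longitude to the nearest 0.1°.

Convert each endpoint to a unit vector on the sphere (x = cos φ cos λ, y = cos φ sin λ, z = sin φ).
The central angle between the endpoints is δ = arccos(p₁·p₂) ≈ 1.037 rad (59.4°).
Interpolate at f = 0.16 with slerp weights a = sin((1−f)δ)/sin δ ≈ 0.889, b = sin(fδ)/sin δ ≈ 0.192.
p = a·p₁ + b·p₂ ≈ (-0.080, -0.979, 0.189); φ = arcsin(p_z) ≈ 10.91°, λ = atan2(p_y, p_x) ≈ -94.66°.

≈ 10.9°N, 94.7°W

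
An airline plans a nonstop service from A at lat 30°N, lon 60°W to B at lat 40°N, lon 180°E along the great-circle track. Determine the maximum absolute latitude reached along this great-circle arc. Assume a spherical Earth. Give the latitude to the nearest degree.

The great circle lies in the plane with unit normal n̂ = (p₁ × p₂)/|p₁ × p₂|.
Here n̂_z ≈ -0.575; the vertex latitude is φ_max = arccos|n̂_z| ≈ 54.9°.

≈ 55°N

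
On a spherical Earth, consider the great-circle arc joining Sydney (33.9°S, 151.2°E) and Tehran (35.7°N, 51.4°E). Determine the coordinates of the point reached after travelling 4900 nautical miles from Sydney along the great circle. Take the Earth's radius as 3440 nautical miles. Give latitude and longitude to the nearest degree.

Convert each endpoint to a unit vector on the sphere (x = cos φ cos λ, y = cos φ sin λ, z = sin φ).
The central angle between the endpoints is δ = arccos(p₁·p₂) ≈ 2.027 rad (116.1°). The total great-circle distance is δ·R ≈ 2.027 × 3440 ≈ 6972 nmi, so the target fraction is f = 4900/6972 ≈ 0.703.
Interpolate at f ≈ 0.703 with slerp weights a = sin((1−f)δ)/sin δ ≈ 0.631, b = sin(fδ)/sin δ ≈ 1.102.
p = a·p₁ + b·p₂ ≈ (0.099, 0.952, 0.291); φ = arcsin(p_z) ≈ 16.92°, λ = atan2(p_y, p_x) ≈ 84.04°.

≈ (17°N, 84°E)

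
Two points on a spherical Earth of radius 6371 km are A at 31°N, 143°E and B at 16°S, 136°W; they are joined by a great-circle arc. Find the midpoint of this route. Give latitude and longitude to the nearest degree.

≈ 10°N, 174°W

From cos δ = sin φ₁ sin φ₂ + cos φ₁ cos φ₂ cos Δλ, the central angle is δ ≈ 1.584 rad (90.7°).
Interpolate at f = 1/2 with slerp weights a = sin((1−f)δ)/sin δ ≈ 0.712, b = sin(fδ)/sin δ ≈ 0.712.
p = a·p₁ + b·p₂ ≈ (-0.979, -0.108, 0.170); φ = arcsin(p_z) ≈ 9.81°, λ = atan2(p_y, p_x) ≈ -173.70°.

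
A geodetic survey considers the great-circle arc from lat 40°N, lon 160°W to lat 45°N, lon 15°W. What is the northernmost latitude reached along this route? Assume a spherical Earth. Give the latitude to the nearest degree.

≈ 72°N

The great circle lies in the plane with unit normal n̂ = (p₁ × p₂)/|p₁ × p₂|.
Here n̂_z ≈ +0.311; the vertex latitude is φ_max = arccos|n̂_z| ≈ 71.9°.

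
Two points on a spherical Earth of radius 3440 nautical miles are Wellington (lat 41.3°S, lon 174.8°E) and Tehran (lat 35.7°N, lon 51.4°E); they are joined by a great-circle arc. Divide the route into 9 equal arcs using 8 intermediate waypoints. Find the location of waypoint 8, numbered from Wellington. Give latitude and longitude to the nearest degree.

Convert each endpoint to a unit vector on the sphere (x = cos φ cos λ, y = cos φ sin λ, z = sin φ).
The central angle between the endpoints is δ = arccos(p₁·p₂) ≈ 2.376 rad (136.1°).
Interpolate at f = 8/9 with slerp weights a = sin((1−f)δ)/sin δ ≈ 0.377, b = sin(fδ)/sin δ ≈ 1.237.
p = a·p₁ + b·p₂ ≈ (0.345, 0.811, 0.473); φ = arcsin(p_z) ≈ 28.24°, λ = atan2(p_y, p_x) ≈ 66.95°.

≈ lat 28°N, lon 67°E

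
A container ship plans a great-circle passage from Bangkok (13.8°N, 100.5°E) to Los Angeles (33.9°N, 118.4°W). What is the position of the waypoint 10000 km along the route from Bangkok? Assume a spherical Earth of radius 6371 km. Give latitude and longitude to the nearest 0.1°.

The haversine formula gives a central angle δ ≈ 2.088 rad (119.6°) between the endpoints. The total great-circle distance is δ·R ≈ 2.088 × 6371 ≈ 13301 km, so the target fraction is f = 10000/13301 ≈ 0.752.
Interpolate at f ≈ 0.752 with slerp weights a = sin((1−f)δ)/sin δ ≈ 0.570, b = sin(fδ)/sin δ ≈ 1.150.
p = a·p₁ + b·p₂ ≈ (-0.555, -0.296, 0.777); φ = arcsin(p_z) ≈ 51.03°, λ = atan2(p_y, p_x) ≈ -151.94°.

≈ 51.0°N, 151.9°W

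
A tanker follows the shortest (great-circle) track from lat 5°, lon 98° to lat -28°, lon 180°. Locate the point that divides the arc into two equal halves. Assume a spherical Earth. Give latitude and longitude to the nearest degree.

Write both endpoints as unit vectors p₁, p₂ with components (cos φ cos λ, cos φ sin λ, sin φ).
The central angle between the endpoints is δ = arccos(p₁·p₂) ≈ 1.489 rad (85.3°).
Interpolate at f = 1/2 with slerp weights a = sin((1−f)δ)/sin δ ≈ 0.680, b = sin(fδ)/sin δ ≈ 0.680.
p = a·p₁ + b·p₂ ≈ (-0.695, 0.671, -0.260); φ = arcsin(p_z) ≈ -15.07°, λ = atan2(p_y, p_x) ≈ 136.00°.

≈ lat -15°, lon 136°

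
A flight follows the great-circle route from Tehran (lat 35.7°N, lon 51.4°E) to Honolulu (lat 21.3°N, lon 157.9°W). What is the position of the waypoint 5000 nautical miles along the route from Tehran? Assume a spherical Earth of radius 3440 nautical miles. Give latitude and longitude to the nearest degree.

≈ lat 50°N, lon 180°E

From cos δ = sin φ₁ sin φ₂ + cos φ₁ cos φ₂ cos Δλ, the central angle is δ ≈ 2.035 rad (116.6°). The total great-circle distance is δ·R ≈ 2.035 × 3440 ≈ 7001 nmi, so the target fraction is f = 5000/7001 ≈ 0.714.
Interpolate at f ≈ 0.714 with slerp weights a = sin((1−f)δ)/sin δ ≈ 0.614, b = sin(fδ)/sin δ ≈ 1.111.
p = a·p₁ + b·p₂ ≈ (-0.648, 0.001, 0.762); φ = arcsin(p_z) ≈ 49.65°, λ = atan2(p_y, p_x) ≈ 179.94°.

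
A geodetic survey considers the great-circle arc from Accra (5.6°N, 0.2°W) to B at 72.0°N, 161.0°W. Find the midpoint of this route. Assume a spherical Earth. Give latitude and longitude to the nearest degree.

The haversine formula gives a central angle δ ≈ 1.770 rad (101.4°) between the endpoints.
Interpolate at f = 1/2 with slerp weights a = sin((1−f)δ)/sin δ ≈ 0.789, b = sin(fδ)/sin δ ≈ 0.789.
p = a·p₁ + b·p₂ ≈ (0.555, -0.082, 0.828); φ = arcsin(p_z) ≈ 55.87°, λ = atan2(p_y, p_x) ≈ -8.42°.

≈ 56°N, 8°W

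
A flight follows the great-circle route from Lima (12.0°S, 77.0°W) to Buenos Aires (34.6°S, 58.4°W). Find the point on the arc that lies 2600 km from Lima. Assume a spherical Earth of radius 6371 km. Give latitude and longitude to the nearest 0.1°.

≈ (30.9°S, 62.1°W)

Write both endpoints as unit vectors p₁, p₂ with components (cos φ cos λ, cos φ sin λ, sin φ).
The central angle between the endpoints is δ = arccos(p₁·p₂) ≈ 0.492 rad (28.2°). The total great-circle distance is δ·R ≈ 0.492 × 6371 ≈ 3138 km, so the target fraction is f = 2600/3138 ≈ 0.829.
Interpolate at f ≈ 0.829 with slerp weights a = sin((1−f)δ)/sin δ ≈ 0.178, b = sin(fδ)/sin δ ≈ 0.839.
p = a·p₁ + b·p₂ ≈ (0.401, -0.758, -0.514); φ = arcsin(p_z) ≈ -30.91°, λ = atan2(p_y, p_x) ≈ -62.12°.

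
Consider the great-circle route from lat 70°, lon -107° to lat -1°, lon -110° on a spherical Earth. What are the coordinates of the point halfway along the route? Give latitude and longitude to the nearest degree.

≈ lat 35°, lon -109°

Write both endpoints as unit vectors p₁, p₂ with components (cos φ cos λ, cos φ sin λ, sin φ).
The central angle between the endpoints is δ = arccos(p₁·p₂) ≈ 1.240 rad (71.0°).
Interpolate at f = 1/2 with slerp weights a = sin((1−f)δ)/sin δ ≈ 0.614, b = sin(fδ)/sin δ ≈ 0.614.
p = a·p₁ + b·p₂ ≈ (-0.271, -0.778, 0.567); φ = arcsin(p_z) ≈ 34.51°, λ = atan2(p_y, p_x) ≈ -109.24°.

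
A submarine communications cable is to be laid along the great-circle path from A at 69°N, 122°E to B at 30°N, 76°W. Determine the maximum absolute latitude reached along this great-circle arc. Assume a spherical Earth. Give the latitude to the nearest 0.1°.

The great circle lies in the plane with unit normal n̂ = (p₁ × p₂)/|p₁ × p₂|.
Here n̂_z ≈ +0.097; the vertex latitude is φ_max = arccos|n̂_z| ≈ 84.4°.

≈ 84.4°N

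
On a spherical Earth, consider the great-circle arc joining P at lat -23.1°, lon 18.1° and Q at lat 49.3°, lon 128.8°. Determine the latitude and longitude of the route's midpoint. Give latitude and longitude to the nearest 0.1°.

Write both endpoints as unit vectors p₁, p₂ with components (cos φ cos λ, cos φ sin λ, sin φ).
The central angle between the endpoints is δ = arccos(p₁·p₂) ≈ 2.105 rad (120.6°).
Interpolate at f = 1/2 with slerp weights a = sin((1−f)δ)/sin δ ≈ 1.010, b = sin(fδ)/sin δ ≈ 1.010.
p = a·p₁ + b·p₂ ≈ (0.470, 0.802, 0.369); φ = arcsin(p_z) ≈ 21.67°, λ = atan2(p_y, p_x) ≈ 59.61°.

≈ lat 21.7°, lon 59.6°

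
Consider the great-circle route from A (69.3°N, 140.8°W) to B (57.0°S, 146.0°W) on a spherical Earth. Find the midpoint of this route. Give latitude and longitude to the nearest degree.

≈ (6°N, 144°W)

Write both endpoints as unit vectors p₁, p₂ with components (cos φ cos λ, cos φ sin λ, sin φ).
The central angle between the endpoints is δ = arccos(p₁·p₂) ≈ 2.205 rad (126.4°).
Interpolate at f = 1/2 with slerp weights a = sin((1−f)δ)/sin δ ≈ 1.108, b = sin(fδ)/sin δ ≈ 1.108.
p = a·p₁ + b·p₂ ≈ (-0.804, -0.585, 0.107); φ = arcsin(p_z) ≈ 6.16°, λ = atan2(p_y, p_x) ≈ -143.95°.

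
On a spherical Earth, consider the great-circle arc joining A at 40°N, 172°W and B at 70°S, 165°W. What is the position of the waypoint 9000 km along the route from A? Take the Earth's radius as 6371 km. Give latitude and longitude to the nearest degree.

≈ 41°S, 169°W

Write both endpoints as unit vectors p₁, p₂ with components (cos φ cos λ, cos φ sin λ, sin φ).
The central angle between the endpoints is δ = arccos(p₁·p₂) ≈ 1.922 rad (110.1°). The total great-circle distance is δ·R ≈ 1.922 × 6371 ≈ 12245 km, so the target fraction is f = 9000/12245 ≈ 0.735.
Interpolate at f ≈ 0.735 with slerp weights a = sin((1−f)δ)/sin δ ≈ 0.519, b = sin(fδ)/sin δ ≈ 1.052.
p = a·p₁ + b·p₂ ≈ (-0.741, -0.148, -0.655); φ = arcsin(p_z) ≈ -40.88°, λ = atan2(p_y, p_x) ≈ -168.68°.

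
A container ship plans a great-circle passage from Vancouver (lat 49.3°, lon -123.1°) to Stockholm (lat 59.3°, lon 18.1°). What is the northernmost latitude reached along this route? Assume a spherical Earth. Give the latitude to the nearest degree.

The great circle lies in the plane with unit normal n̂ = (p₁ × p₂)/|p₁ × p₂|.
Here n̂_z ≈ +0.227; the vertex latitude is φ_max = arccos|n̂_z| ≈ 76.9°.

≈ 77°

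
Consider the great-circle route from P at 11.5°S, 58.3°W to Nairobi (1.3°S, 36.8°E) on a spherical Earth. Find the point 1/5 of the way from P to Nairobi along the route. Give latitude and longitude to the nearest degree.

≈ 12°S, 39°W

Convert each endpoint to a unit vector on the sphere (x = cos φ cos λ, y = cos φ sin λ, z = sin φ).
The central angle between the endpoints is δ = arccos(p₁·p₂) ≈ 1.653 rad (94.7°).
Interpolate at f = 1/5 with slerp weights a = sin((1−f)δ)/sin δ ≈ 0.973, b = sin(fδ)/sin δ ≈ 0.326.
p = a·p₁ + b·p₂ ≈ (0.762, -0.616, -0.201); φ = arcsin(p_z) ≈ -11.61°, λ = atan2(p_y, p_x) ≈ -38.96°.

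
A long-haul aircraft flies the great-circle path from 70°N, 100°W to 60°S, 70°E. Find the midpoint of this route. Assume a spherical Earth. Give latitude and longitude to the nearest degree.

From cos δ = sin φ₁ sin φ₂ + cos φ₁ cos φ₂ cos Δλ, the central angle is δ ≈ 2.953 rad (169.2°).
Interpolate at f = 1/2 with slerp weights a = sin((1−f)δ)/sin δ ≈ 5.301, b = sin(fδ)/sin δ ≈ 5.301.
p = a·p₁ + b·p₂ ≈ (0.592, 0.705, 0.391); φ = arcsin(p_z) ≈ 22.99°, λ = atan2(p_y, p_x) ≈ 50.00°.

≈ 23°N, 50°E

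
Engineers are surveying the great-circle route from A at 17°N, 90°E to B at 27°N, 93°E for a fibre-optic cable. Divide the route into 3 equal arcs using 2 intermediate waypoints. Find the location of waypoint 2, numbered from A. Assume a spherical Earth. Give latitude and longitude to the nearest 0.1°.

Convert each endpoint to a unit vector on the sphere (x = cos φ cos λ, y = cos φ sin λ, z = sin φ).
The central angle between the endpoints is δ = arccos(p₁·p₂) ≈ 0.181 rad (10.4°).
Interpolate at f = 2/3 with slerp weights a = sin((1−f)δ)/sin δ ≈ 0.335, b = sin(fδ)/sin δ ≈ 0.669.
p = a·p₁ + b·p₂ ≈ (-0.031, 0.915, 0.402); φ = arcsin(p_z) ≈ 23.67°, λ = atan2(p_y, p_x) ≈ 91.95°.

≈ 23.7°N, 92.0°E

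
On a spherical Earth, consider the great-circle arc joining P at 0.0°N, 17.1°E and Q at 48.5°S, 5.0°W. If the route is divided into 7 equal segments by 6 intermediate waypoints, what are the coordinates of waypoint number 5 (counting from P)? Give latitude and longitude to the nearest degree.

≈ 35°S, 4°E

From cos δ = sin φ₁ sin φ₂ + cos φ₁ cos φ₂ cos Δλ, the central angle is δ ≈ 0.910 rad (52.1°).
Interpolate at f = 5/7 with slerp weights a = sin((1−f)δ)/sin δ ≈ 0.326, b = sin(fδ)/sin δ ≈ 0.767.
p = a·p₁ + b·p₂ ≈ (0.817, 0.051, -0.574); φ = arcsin(p_z) ≈ -35.04°, λ = atan2(p_y, p_x) ≈ 3.60°.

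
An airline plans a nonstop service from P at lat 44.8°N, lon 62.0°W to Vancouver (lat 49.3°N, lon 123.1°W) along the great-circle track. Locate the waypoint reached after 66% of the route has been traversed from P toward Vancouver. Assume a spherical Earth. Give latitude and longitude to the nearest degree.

From cos δ = sin φ₁ sin φ₂ + cos φ₁ cos φ₂ cos Δλ, the central angle is δ ≈ 0.711 rad (40.7°).
Interpolate at f = 0.66 with slerp weights a = sin((1−f)δ)/sin δ ≈ 0.367, b = sin(fδ)/sin δ ≈ 0.693.
p = a·p₁ + b·p₂ ≈ (-0.125, -0.608, 0.784); φ = arcsin(p_z) ≈ 51.61°, λ = atan2(p_y, p_x) ≈ -101.57°.

≈ lat 52°N, lon 102°W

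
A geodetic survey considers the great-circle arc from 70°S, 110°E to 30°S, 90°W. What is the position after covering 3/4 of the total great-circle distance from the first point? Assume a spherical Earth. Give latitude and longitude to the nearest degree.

From cos δ = sin φ₁ sin φ₂ + cos φ₁ cos φ₂ cos Δλ, the central angle is δ ≈ 1.378 rad (79.0°).
Interpolate at f = 3/4 with slerp weights a = sin((1−f)δ)/sin δ ≈ 0.344, b = sin(fδ)/sin δ ≈ 0.875.
p = a·p₁ + b·p₂ ≈ (-0.040, -0.647, -0.761); φ = arcsin(p_z) ≈ -49.56°, λ = atan2(p_y, p_x) ≈ -93.56°.

≈ 50°S, 94°W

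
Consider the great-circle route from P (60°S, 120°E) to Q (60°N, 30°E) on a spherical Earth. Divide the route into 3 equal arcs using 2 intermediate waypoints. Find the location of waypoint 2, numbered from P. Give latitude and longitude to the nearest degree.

≈ (21°N, 66°E)

Convert each endpoint to a unit vector on the sphere (x = cos φ cos λ, y = cos φ sin λ, z = sin φ).
The central angle between the endpoints is δ = arccos(p₁·p₂) ≈ 2.419 rad (138.6°).
Interpolate at f = 2/3 with slerp weights a = sin((1−f)δ)/sin δ ≈ 1.091, b = sin(fδ)/sin δ ≈ 1.511.
p = a·p₁ + b·p₂ ≈ (0.381, 0.850, 0.363); φ = arcsin(p_z) ≈ 21.30°, λ = atan2(p_y, p_x) ≈ 65.84°.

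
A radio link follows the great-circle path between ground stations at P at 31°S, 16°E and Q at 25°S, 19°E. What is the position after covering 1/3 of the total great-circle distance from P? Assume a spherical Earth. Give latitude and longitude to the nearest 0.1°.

≈ 29.0°S, 17.0°E

Write both endpoints as unit vectors p₁, p₂ with components (cos φ cos λ, cos φ sin λ, sin φ).
The central angle between the endpoints is δ = arccos(p₁·p₂) ≈ 0.114 rad (6.6°).
Interpolate at f = 1/3 with slerp weights a = sin((1−f)δ)/sin δ ≈ 0.667, b = sin(fδ)/sin δ ≈ 0.334.
p = a·p₁ + b·p₂ ≈ (0.836, 0.256, -0.485); φ = arcsin(p_z) ≈ -29.01°, λ = atan2(p_y, p_x) ≈ 17.04°.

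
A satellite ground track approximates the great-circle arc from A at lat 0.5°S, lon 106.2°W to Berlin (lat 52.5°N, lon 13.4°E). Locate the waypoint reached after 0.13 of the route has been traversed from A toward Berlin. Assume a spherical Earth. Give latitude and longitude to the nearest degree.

The haversine formula gives a central angle δ ≈ 1.883 rad (107.9°) between the endpoints.
Interpolate at f = 0.13 with slerp weights a = sin((1−f)δ)/sin δ ≈ 1.049, b = sin(fδ)/sin δ ≈ 0.255.
p = a·p₁ + b·p₂ ≈ (-0.142, -0.971, 0.193); φ = arcsin(p_z) ≈ 11.13°, λ = atan2(p_y, p_x) ≈ -98.30°.

≈ lat 11°N, lon 98°W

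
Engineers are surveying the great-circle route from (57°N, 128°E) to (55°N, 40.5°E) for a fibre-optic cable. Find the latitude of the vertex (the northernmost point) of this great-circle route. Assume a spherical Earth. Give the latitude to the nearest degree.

≈ 64°N

The great circle lies in the plane with unit normal n̂ = (p₁ × p₂)/|p₁ × p₂|.
Here n̂_z ≈ -0.437; the vertex latitude is φ_max = arccos|n̂_z| ≈ 64.1°.
Check via Clairaut: cos φ_max = |cos φ₁| · sin C = cos(57.0°)·sin(53.4°) ≈ 0.437, again giving ≈ 64.1°.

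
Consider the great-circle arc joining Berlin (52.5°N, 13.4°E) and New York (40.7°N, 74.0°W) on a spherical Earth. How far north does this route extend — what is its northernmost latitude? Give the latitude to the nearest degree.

The great circle lies in the plane with unit normal n̂ = (p₁ × p₂)/|p₁ × p₂|.
Here n̂_z ≈ -0.547; the vertex latitude is φ_max = arccos|n̂_z| ≈ 56.8°.
Check via Clairaut: cos φ_max = |cos φ₁| · sin C = cos(52.5°)·sin(64.0°) ≈ 0.547, again giving ≈ 56.8°.

≈ 57°N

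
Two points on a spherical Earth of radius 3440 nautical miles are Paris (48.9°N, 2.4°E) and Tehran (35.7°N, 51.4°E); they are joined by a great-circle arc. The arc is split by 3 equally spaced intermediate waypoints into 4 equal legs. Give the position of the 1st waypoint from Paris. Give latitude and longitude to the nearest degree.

≈ (48°N, 17°E)

Convert each endpoint to a unit vector on the sphere (x = cos φ cos λ, y = cos φ sin λ, z = sin φ).
The central angle between the endpoints is δ = arccos(p₁·p₂) ≈ 0.660 rad (37.8°).
Interpolate at f = 1/4 with slerp weights a = sin((1−f)δ)/sin δ ≈ 0.775, b = sin(fδ)/sin δ ≈ 0.268.
p = a·p₁ + b·p₂ ≈ (0.645, 0.191, 0.740); φ = arcsin(p_z) ≈ 47.75°, λ = atan2(p_y, p_x) ≈ 16.53°.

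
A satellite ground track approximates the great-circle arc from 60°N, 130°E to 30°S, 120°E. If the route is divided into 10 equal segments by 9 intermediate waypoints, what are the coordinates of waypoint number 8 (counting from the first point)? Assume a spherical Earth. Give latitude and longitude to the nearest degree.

≈ 12°S, 122°E

The haversine formula gives a central angle δ ≈ 1.577 rad (90.4°) between the endpoints.
Interpolate at f = 8/10 with slerp weights a = sin((1−f)δ)/sin δ ≈ 0.310, b = sin(fδ)/sin δ ≈ 0.953.
p = a·p₁ + b·p₂ ≈ (-0.512, 0.833, -0.208); φ = arcsin(p_z) ≈ -11.98°, λ = atan2(p_y, p_x) ≈ 121.58°.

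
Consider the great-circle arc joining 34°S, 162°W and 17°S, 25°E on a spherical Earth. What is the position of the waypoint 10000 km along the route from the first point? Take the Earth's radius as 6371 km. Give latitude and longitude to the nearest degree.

Convert each endpoint to a unit vector on the sphere (x = cos φ cos λ, y = cos φ sin λ, z = sin φ).
The central angle between the endpoints is δ = arccos(p₁·p₂) ≈ 2.244 rad (128.6°). The total great-circle distance is δ·R ≈ 2.244 × 6371 ≈ 14296 km, so the target fraction is f = 10000/14296 ≈ 0.700.
Interpolate at f ≈ 0.700 with slerp weights a = sin((1−f)δ)/sin δ ≈ 0.798, b = sin(fδ)/sin δ ≈ 1.279.
p = a·p₁ + b·p₂ ≈ (0.479, 0.312, -0.820); φ = arcsin(p_z) ≈ -55.13°, λ = atan2(p_y, p_x) ≈ 33.11°.

≈ 55°S, 33°E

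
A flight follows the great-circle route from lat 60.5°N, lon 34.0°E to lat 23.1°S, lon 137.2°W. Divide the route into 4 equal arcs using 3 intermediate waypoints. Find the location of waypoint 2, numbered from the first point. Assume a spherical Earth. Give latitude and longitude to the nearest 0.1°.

≈ lat 47.4°N, lon 127.3°W

From cos δ = sin φ₁ sin φ₂ + cos φ₁ cos φ₂ cos Δλ, the central angle is δ ≈ 2.480 rad (142.1°).
Interpolate at f = 2/4 with slerp weights a = sin((1−f)δ)/sin δ ≈ 1.540, b = sin(fδ)/sin δ ≈ 1.540.
p = a·p₁ + b·p₂ ≈ (-0.411, -0.538, 0.736); φ = arcsin(p_z) ≈ 47.39°, λ = atan2(p_y, p_x) ≈ -127.33°.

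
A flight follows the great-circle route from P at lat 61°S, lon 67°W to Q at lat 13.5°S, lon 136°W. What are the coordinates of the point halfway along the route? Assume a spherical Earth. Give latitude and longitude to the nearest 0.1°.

Convert each endpoint to a unit vector on the sphere (x = cos φ cos λ, y = cos φ sin λ, z = sin φ).
The central angle between the endpoints is δ = arccos(p₁·p₂) ≈ 1.188 rad (68.1°).
Interpolate at f = 1/2 with slerp weights a = sin((1−f)δ)/sin δ ≈ 0.603, b = sin(fδ)/sin δ ≈ 0.603.
p = a·p₁ + b·p₂ ≈ (-0.308, -0.677, -0.669); φ = arcsin(p_z) ≈ -41.96°, λ = atan2(p_y, p_x) ≈ -114.45°.

≈ lat 42.0°S, lon 114.5°W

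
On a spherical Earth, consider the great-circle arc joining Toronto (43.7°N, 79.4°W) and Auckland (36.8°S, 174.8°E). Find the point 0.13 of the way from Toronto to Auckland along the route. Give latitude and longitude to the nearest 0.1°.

Convert each endpoint to a unit vector on the sphere (x = cos φ cos λ, y = cos φ sin λ, z = sin φ).
The central angle between the endpoints is δ = arccos(p₁·p₂) ≈ 2.179 rad (124.9°).
Interpolate at f = 0.13 with slerp weights a = sin((1−f)δ)/sin δ ≈ 1.155, b = sin(fδ)/sin δ ≈ 0.341.
p = a·p₁ + b·p₂ ≈ (-0.118, -0.796, 0.594); φ = arcsin(p_z) ≈ 36.43°, λ = atan2(p_y, p_x) ≈ -98.44°.

≈ (36.4°N, 98.4°W)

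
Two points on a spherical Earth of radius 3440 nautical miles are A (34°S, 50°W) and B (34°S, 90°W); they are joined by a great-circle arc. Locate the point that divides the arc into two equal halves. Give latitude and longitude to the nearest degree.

Convert each endpoint to a unit vector on the sphere (x = cos φ cos λ, y = cos φ sin λ, z = sin φ).
The central angle between the endpoints is δ = arccos(p₁·p₂) ≈ 0.575 rad (32.9°).
Interpolate at f = 1/2 with slerp weights a = sin((1−f)δ)/sin δ ≈ 0.521, b = sin(fδ)/sin δ ≈ 0.521.
p = a·p₁ + b·p₂ ≈ (0.278, -0.763, -0.583); φ = arcsin(p_z) ≈ -35.67°, λ = atan2(p_y, p_x) ≈ -70.00°.

≈ (36°S, 70°W)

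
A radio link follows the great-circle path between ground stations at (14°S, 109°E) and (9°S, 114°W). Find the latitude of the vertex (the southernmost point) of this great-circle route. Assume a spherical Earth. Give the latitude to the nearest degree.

The great circle lies in the plane with unit normal n̂ = (p₁ × p₂)/|p₁ × p₂|.
Here n̂_z ≈ +0.873; the vertex latitude is φ_max = arccos|n̂_z| ≈ 29.2°.
Check via Clairaut: cos φ_max = |cos φ₁| · sin C = cos(14.0°)·sin(115.9°) ≈ 0.873, again giving ≈ 29.2°.

≈ 29°S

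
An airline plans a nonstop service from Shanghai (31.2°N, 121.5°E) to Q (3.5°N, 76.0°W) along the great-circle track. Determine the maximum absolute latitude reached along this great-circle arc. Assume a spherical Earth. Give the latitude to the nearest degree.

≈ 66°N

The great circle lies in the plane with unit normal n̂ = (p₁ × p₂)/|p₁ × p₂|.
Here n̂_z ≈ +0.412; the vertex latitude is φ_max = arccos|n̂_z| ≈ 65.6°.
Check via Clairaut: cos φ_max = |cos φ₁| · sin C = cos(31.2°)·sin(28.8°) ≈ 0.412, again giving ≈ 65.6°.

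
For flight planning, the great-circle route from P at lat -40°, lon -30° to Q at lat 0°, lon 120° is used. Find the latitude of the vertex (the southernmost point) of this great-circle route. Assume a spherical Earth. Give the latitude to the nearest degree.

The great circle lies in the plane with unit normal n̂ = (p₁ × p₂)/|p₁ × p₂|.
Here n̂_z ≈ +0.512; the vertex latitude is φ_max = arccos|n̂_z| ≈ 59.2°.

≈ -59°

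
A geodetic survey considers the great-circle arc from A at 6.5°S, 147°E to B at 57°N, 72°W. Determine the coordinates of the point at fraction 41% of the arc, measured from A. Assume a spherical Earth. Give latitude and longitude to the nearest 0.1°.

≈ 38.3°N, 169.9°E

The haversine formula gives a central angle δ ≈ 2.112 rad (121.0°) between the endpoints.
Interpolate at f = 0.41 with slerp weights a = sin((1−f)δ)/sin δ ≈ 1.106, b = sin(fδ)/sin δ ≈ 0.889.
p = a·p₁ + b·p₂ ≈ (-0.772, 0.138, 0.620); φ = arcsin(p_z) ≈ 38.34°, λ = atan2(p_y, p_x) ≈ 169.86°.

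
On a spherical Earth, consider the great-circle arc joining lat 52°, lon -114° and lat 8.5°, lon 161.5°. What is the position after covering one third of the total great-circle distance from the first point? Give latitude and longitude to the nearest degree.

≈ lat 45°, lon -153°

Write both endpoints as unit vectors p₁, p₂ with components (cos φ cos λ, cos φ sin λ, sin φ).
The central angle between the endpoints is δ = arccos(p₁·p₂) ≈ 1.395 rad (79.9°).
Interpolate at f = 1/3 with slerp weights a = sin((1−f)δ)/sin δ ≈ 0.814, b = sin(fδ)/sin δ ≈ 0.455.
p = a·p₁ + b·p₂ ≈ (-0.631, -0.315, 0.709); φ = arcsin(p_z) ≈ 45.15°, λ = atan2(p_y, p_x) ≈ -153.47°.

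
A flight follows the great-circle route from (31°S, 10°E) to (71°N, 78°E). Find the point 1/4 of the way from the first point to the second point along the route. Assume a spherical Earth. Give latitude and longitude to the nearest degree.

The haversine formula gives a central angle δ ≈ 1.963 rad (112.5°) between the endpoints.
Interpolate at f = 1/4 with slerp weights a = sin((1−f)δ)/sin δ ≈ 1.077, b = sin(fδ)/sin δ ≈ 0.510.
p = a·p₁ + b·p₂ ≈ (0.944, 0.323, -0.072); φ = arcsin(p_z) ≈ -4.15°, λ = atan2(p_y, p_x) ≈ 18.88°.

≈ (4°S, 19°E)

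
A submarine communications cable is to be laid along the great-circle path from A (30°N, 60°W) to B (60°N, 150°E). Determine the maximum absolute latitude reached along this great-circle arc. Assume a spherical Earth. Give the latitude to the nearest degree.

The great circle lies in the plane with unit normal n̂ = (p₁ × p₂)/|p₁ × p₂|.
Here n̂_z ≈ -0.217; the vertex latitude is φ_max = arccos|n̂_z| ≈ 77.5°.

≈ 77°N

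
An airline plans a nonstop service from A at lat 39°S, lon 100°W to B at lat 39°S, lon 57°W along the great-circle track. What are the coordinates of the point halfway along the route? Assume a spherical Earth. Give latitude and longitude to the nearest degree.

Convert each endpoint to a unit vector on the sphere (x = cos φ cos λ, y = cos φ sin λ, z = sin φ).
The central angle between the endpoints is δ = arccos(p₁·p₂) ≈ 0.578 rad (33.1°).
Interpolate at f = 1/2 with slerp weights a = sin((1−f)δ)/sin δ ≈ 0.522, b = sin(fδ)/sin δ ≈ 0.522.
p = a·p₁ + b·p₂ ≈ (0.150, -0.739, -0.657); φ = arcsin(p_z) ≈ -41.03°, λ = atan2(p_y, p_x) ≈ -78.50°.

≈ lat 41°S, lon 78°W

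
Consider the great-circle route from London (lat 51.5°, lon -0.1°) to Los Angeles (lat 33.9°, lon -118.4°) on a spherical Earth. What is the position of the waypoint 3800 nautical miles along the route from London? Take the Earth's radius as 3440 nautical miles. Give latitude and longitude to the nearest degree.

Convert each endpoint to a unit vector on the sphere (x = cos φ cos λ, y = cos φ sin λ, z = sin φ).
The central angle between the endpoints is δ = arccos(p₁·p₂) ≈ 1.378 rad (79.0°). The total great-circle distance is δ·R ≈ 1.378 × 3440 ≈ 4741 nmi, so the target fraction is f = 3800/4741 ≈ 0.802.
Interpolate at f ≈ 0.802 with slerp weights a = sin((1−f)δ)/sin δ ≈ 0.275, b = sin(fδ)/sin δ ≈ 0.910.
p = a·p₁ + b·p₂ ≈ (-0.188, -0.665, 0.723); φ = arcsin(p_z) ≈ 46.30°, λ = atan2(p_y, p_x) ≈ -105.79°.

≈ lat 46°, lon -106°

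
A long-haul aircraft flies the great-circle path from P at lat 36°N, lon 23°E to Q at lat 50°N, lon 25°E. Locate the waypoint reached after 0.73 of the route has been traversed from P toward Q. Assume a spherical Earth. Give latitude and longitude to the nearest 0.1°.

≈ lat 46.2°N, lon 24.4°E

Convert each endpoint to a unit vector on the sphere (x = cos φ cos λ, y = cos φ sin λ, z = sin φ).
The central angle between the endpoints is δ = arccos(p₁·p₂) ≈ 0.246 rad (14.1°).
Interpolate at f = 0.73 with slerp weights a = sin((1−f)δ)/sin δ ≈ 0.273, b = sin(fδ)/sin δ ≈ 0.733.
p = a·p₁ + b·p₂ ≈ (0.630, 0.285, 0.722); φ = arcsin(p_z) ≈ 46.22°, λ = atan2(p_y, p_x) ≈ 24.36°.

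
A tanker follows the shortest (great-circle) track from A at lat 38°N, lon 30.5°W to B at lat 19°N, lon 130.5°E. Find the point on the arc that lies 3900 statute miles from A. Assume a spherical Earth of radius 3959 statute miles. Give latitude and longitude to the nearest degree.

The haversine formula gives a central angle δ ≈ 2.099 rad (120.3°) between the endpoints. The total great-circle distance is δ·R ≈ 2.099 × 3959 ≈ 8310 mi, so the target fraction is f = 3900/8310 ≈ 0.469.
Interpolate at f ≈ 0.469 with slerp weights a = sin((1−f)δ)/sin δ ≈ 1.039, b = sin(fδ)/sin δ ≈ 0.965.
p = a·p₁ + b·p₂ ≈ (0.113, 0.278, 0.954); φ = arcsin(p_z) ≈ 72.53°, λ = atan2(p_y, p_x) ≈ 67.88°.

≈ lat 73°N, lon 68°E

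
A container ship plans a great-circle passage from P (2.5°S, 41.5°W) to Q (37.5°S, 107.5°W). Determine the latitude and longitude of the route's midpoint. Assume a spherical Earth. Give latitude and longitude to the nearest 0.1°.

≈ (23.4°S, 70.2°W)

Write both endpoints as unit vectors p₁, p₂ with components (cos φ cos λ, cos φ sin λ, sin φ).
The central angle between the endpoints is δ = arccos(p₁·p₂) ≈ 1.214 rad (69.6°).
Interpolate at f = 1/2 with slerp weights a = sin((1−f)δ)/sin δ ≈ 0.609, b = sin(fδ)/sin δ ≈ 0.609.
p = a·p₁ + b·p₂ ≈ (0.310, -0.864, -0.397); φ = arcsin(p_z) ≈ -23.40°, λ = atan2(p_y, p_x) ≈ -70.24°.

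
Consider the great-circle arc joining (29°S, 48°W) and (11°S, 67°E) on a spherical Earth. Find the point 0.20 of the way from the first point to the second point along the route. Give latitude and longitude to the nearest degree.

Write both endpoints as unit vectors p₁, p₂ with components (cos φ cos λ, cos φ sin λ, sin φ).
The central angle between the endpoints is δ = arccos(p₁·p₂) ≈ 1.845 rad (105.7°).
Interpolate at f = 0.20 with slerp weights a = sin((1−f)δ)/sin δ ≈ 1.034, b = sin(fδ)/sin δ ≈ 0.375.
p = a·p₁ + b·p₂ ≈ (0.749, -0.334, -0.573); φ = arcsin(p_z) ≈ -34.94°, λ = atan2(p_y, p_x) ≈ -24.02°.

≈ (35°S, 24°W)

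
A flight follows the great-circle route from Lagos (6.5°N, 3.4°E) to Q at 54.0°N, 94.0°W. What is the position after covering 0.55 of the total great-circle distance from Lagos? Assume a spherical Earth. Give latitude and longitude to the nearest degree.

≈ 43°N, 34°W

From cos δ = sin φ₁ sin φ₂ + cos φ₁ cos φ₂ cos Δλ, the central angle is δ ≈ 1.554 rad (89.1°).
Interpolate at f = 0.55 with slerp weights a = sin((1−f)δ)/sin δ ≈ 0.644, b = sin(fδ)/sin δ ≈ 0.755.
p = a·p₁ + b·p₂ ≈ (0.608, -0.405, 0.683); φ = arcsin(p_z) ≈ 43.11°, λ = atan2(p_y, p_x) ≈ -33.65°.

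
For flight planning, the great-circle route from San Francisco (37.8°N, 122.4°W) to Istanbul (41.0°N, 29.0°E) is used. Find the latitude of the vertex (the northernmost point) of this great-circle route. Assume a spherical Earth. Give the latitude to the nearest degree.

The great circle lies in the plane with unit normal n̂ = (p₁ × p₂)/|p₁ × p₂|.
Here n̂_z ≈ +0.288; the vertex latitude is φ_max = arccos|n̂_z| ≈ 73.3°.

≈ 73°N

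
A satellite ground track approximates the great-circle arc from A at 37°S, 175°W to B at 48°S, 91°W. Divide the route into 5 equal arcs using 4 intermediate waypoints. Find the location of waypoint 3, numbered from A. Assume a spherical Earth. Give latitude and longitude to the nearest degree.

From cos δ = sin φ₁ sin φ₂ + cos φ₁ cos φ₂ cos Δλ, the central angle is δ ≈ 1.044 rad (59.8°).
Interpolate at f = 3/5 with slerp weights a = sin((1−f)δ)/sin δ ≈ 0.469, b = sin(fδ)/sin δ ≈ 0.678.
p = a·p₁ + b·p₂ ≈ (-0.381, -0.486, -0.786); φ = arcsin(p_z) ≈ -51.84°, λ = atan2(p_y, p_x) ≈ -128.09°.

≈ 52°S, 128°W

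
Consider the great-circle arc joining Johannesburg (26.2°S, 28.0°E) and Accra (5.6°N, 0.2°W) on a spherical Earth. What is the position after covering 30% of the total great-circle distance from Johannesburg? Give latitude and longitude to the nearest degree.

Convert each endpoint to a unit vector on the sphere (x = cos φ cos λ, y = cos φ sin λ, z = sin φ).
The central angle between the endpoints is δ = arccos(p₁·p₂) ≈ 0.732 rad (41.9°).
Interpolate at f = 0.30 with slerp weights a = sin((1−f)δ)/sin δ ≈ 0.734, b = sin(fδ)/sin δ ≈ 0.326.
p = a·p₁ + b·p₂ ≈ (0.905, 0.308, -0.292); φ = arcsin(p_z) ≈ -16.98°, λ = atan2(p_y, p_x) ≈ 18.78°.

≈ 17°S, 19°E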